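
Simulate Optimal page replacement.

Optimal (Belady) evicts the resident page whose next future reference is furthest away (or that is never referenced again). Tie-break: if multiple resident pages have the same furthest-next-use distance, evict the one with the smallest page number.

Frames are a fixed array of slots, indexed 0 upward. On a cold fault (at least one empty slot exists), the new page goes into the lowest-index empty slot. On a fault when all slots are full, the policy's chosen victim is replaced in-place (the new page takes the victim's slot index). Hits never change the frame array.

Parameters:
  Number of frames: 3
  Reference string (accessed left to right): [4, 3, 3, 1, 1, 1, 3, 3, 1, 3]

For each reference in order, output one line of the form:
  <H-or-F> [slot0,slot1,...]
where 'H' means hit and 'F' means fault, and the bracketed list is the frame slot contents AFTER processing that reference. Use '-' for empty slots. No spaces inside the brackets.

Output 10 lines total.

F [4,-,-]
F [4,3,-]
H [4,3,-]
F [4,3,1]
H [4,3,1]
H [4,3,1]
H [4,3,1]
H [4,3,1]
H [4,3,1]
H [4,3,1]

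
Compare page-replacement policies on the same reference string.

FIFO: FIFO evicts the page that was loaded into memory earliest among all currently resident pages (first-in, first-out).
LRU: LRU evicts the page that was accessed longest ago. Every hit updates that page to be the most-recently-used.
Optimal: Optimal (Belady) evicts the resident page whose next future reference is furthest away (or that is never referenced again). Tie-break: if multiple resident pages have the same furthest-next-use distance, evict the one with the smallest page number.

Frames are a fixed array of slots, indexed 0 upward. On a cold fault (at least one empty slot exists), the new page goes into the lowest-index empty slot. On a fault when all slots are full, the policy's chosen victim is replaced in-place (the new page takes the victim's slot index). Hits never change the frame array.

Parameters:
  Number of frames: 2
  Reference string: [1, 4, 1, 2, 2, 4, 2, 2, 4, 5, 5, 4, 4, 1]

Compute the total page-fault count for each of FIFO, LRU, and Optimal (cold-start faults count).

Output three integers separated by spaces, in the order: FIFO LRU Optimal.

--- FIFO ---
  step 0: ref 1 -> FAULT, frames=[1,-] (faults so far: 1)
  step 1: ref 4 -> FAULT, frames=[1,4] (faults so far: 2)
  step 2: ref 1 -> HIT, frames=[1,4] (faults so far: 2)
  step 3: ref 2 -> FAULT, evict 1, frames=[2,4] (faults so far: 3)
  step 4: ref 2 -> HIT, frames=[2,4] (faults so far: 3)
  step 5: ref 4 -> HIT, frames=[2,4] (faults so far: 3)
  step 6: ref 2 -> HIT, frames=[2,4] (faults so far: 3)
  step 7: ref 2 -> HIT, frames=[2,4] (faults so far: 3)
  step 8: ref 4 -> HIT, frames=[2,4] (faults so far: 3)
  step 9: ref 5 -> FAULT, evict 4, frames=[2,5] (faults so far: 4)
  step 10: ref 5 -> HIT, frames=[2,5] (faults so far: 4)
  step 11: ref 4 -> FAULT, evict 2, frames=[4,5] (faults so far: 5)
  step 12: ref 4 -> HIT, frames=[4,5] (faults so far: 5)
  step 13: ref 1 -> FAULT, evict 5, frames=[4,1] (faults so far: 6)
  FIFO total faults: 6
--- LRU ---
  step 0: ref 1 -> FAULT, frames=[1,-] (faults so far: 1)
  step 1: ref 4 -> FAULT, frames=[1,4] (faults so far: 2)
  step 2: ref 1 -> HIT, frames=[1,4] (faults so far: 2)
  step 3: ref 2 -> FAULT, evict 4, frames=[1,2] (faults so far: 3)
  step 4: ref 2 -> HIT, frames=[1,2] (faults so far: 3)
  step 5: ref 4 -> FAULT, evict 1, frames=[4,2] (faults so far: 4)
  step 6: ref 2 -> HIT, frames=[4,2] (faults so far: 4)
  step 7: ref 2 -> HIT, frames=[4,2] (faults so far: 4)
  step 8: ref 4 -> HIT, frames=[4,2] (faults so far: 4)
  step 9: ref 5 -> FAULT, evict 2, frames=[4,5] (faults so far: 5)
  step 10: ref 5 -> HIT, frames=[4,5] (faults so far: 5)
  step 11: ref 4 -> HIT, frames=[4,5] (faults so far: 5)
  step 12: ref 4 -> HIT, frames=[4,5] (faults so far: 5)
  step 13: ref 1 -> FAULT, evict 5, frames=[4,1] (faults so far: 6)
  LRU total faults: 6
--- Optimal ---
  step 0: ref 1 -> FAULT, frames=[1,-] (faults so far: 1)
  step 1: ref 4 -> FAULT, frames=[1,4] (faults so far: 2)
  step 2: ref 1 -> HIT, frames=[1,4] (faults so far: 2)
  step 3: ref 2 -> FAULT, evict 1, frames=[2,4] (faults so far: 3)
  step 4: ref 2 -> HIT, frames=[2,4] (faults so far: 3)
  step 5: ref 4 -> HIT, frames=[2,4] (faults so far: 3)
  step 6: ref 2 -> HIT, frames=[2,4] (faults so far: 3)
  step 7: ref 2 -> HIT, frames=[2,4] (faults so far: 3)
  step 8: ref 4 -> HIT, frames=[2,4] (faults so far: 3)
  step 9: ref 5 -> FAULT, evict 2, frames=[5,4] (faults so far: 4)
  step 10: ref 5 -> HIT, frames=[5,4] (faults so far: 4)
  step 11: ref 4 -> HIT, frames=[5,4] (faults so far: 4)
  step 12: ref 4 -> HIT, frames=[5,4] (faults so far: 4)
  step 13: ref 1 -> FAULT, evict 4, frames=[5,1] (faults so far: 5)
  Optimal total faults: 5

Answer: 6 6 5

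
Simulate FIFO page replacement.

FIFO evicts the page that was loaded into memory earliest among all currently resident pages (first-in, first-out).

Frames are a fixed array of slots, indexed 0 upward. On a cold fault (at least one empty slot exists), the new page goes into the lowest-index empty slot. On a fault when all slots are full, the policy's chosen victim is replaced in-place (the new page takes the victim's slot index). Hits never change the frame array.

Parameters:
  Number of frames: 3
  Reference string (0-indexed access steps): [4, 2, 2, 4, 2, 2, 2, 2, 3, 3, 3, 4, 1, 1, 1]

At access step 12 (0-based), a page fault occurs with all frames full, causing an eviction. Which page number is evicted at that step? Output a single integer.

Step 0: ref 4 -> FAULT, frames=[4,-,-]
Step 1: ref 2 -> FAULT, frames=[4,2,-]
Step 2: ref 2 -> HIT, frames=[4,2,-]
Step 3: ref 4 -> HIT, frames=[4,2,-]
Step 4: ref 2 -> HIT, frames=[4,2,-]
Step 5: ref 2 -> HIT, frames=[4,2,-]
Step 6: ref 2 -> HIT, frames=[4,2,-]
Step 7: ref 2 -> HIT, frames=[4,2,-]
Step 8: ref 3 -> FAULT, frames=[4,2,3]
Step 9: ref 3 -> HIT, frames=[4,2,3]
Step 10: ref 3 -> HIT, frames=[4,2,3]
Step 11: ref 4 -> HIT, frames=[4,2,3]
Step 12: ref 1 -> FAULT, evict 4, frames=[1,2,3]
At step 12: evicted page 4

Answer: 4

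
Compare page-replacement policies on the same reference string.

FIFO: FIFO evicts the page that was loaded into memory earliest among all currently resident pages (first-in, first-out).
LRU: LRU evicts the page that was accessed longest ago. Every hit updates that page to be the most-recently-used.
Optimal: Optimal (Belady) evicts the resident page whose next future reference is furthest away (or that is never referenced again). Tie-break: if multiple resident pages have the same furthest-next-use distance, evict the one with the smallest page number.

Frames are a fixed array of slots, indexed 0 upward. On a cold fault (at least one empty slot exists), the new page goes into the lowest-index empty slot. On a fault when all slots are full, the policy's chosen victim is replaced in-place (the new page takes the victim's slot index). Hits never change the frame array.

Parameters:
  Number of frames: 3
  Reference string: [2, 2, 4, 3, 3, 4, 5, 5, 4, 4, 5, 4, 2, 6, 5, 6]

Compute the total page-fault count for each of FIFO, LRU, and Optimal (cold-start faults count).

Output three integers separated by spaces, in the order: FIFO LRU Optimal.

Answer: 6 7 5

Derivation:
--- FIFO ---
  step 0: ref 2 -> FAULT, frames=[2,-,-] (faults so far: 1)
  step 1: ref 2 -> HIT, frames=[2,-,-] (faults so far: 1)
  step 2: ref 4 -> FAULT, frames=[2,4,-] (faults so far: 2)
  step 3: ref 3 -> FAULT, frames=[2,4,3] (faults so far: 3)
  step 4: ref 3 -> HIT, frames=[2,4,3] (faults so far: 3)
  step 5: ref 4 -> HIT, frames=[2,4,3] (faults so far: 3)
  step 6: ref 5 -> FAULT, evict 2, frames=[5,4,3] (faults so far: 4)
  step 7: ref 5 -> HIT, frames=[5,4,3] (faults so far: 4)
  step 8: ref 4 -> HIT, frames=[5,4,3] (faults so far: 4)
  step 9: ref 4 -> HIT, frames=[5,4,3] (faults so far: 4)
  step 10: ref 5 -> HIT, frames=[5,4,3] (faults so far: 4)
  step 11: ref 4 -> HIT, frames=[5,4,3] (faults so far: 4)
  step 12: ref 2 -> FAULT, evict 4, frames=[5,2,3] (faults so far: 5)
  step 13: ref 6 -> FAULT, evict 3, frames=[5,2,6] (faults so far: 6)
  step 14: ref 5 -> HIT, frames=[5,2,6] (faults so far: 6)
  step 15: ref 6 -> HIT, frames=[5,2,6] (faults so far: 6)
  FIFO total faults: 6
--- LRU ---
  step 0: ref 2 -> FAULT, frames=[2,-,-] (faults so far: 1)
  step 1: ref 2 -> HIT, frames=[2,-,-] (faults so far: 1)
  step 2: ref 4 -> FAULT, frames=[2,4,-] (faults so far: 2)
  step 3: ref 3 -> FAULT, frames=[2,4,3] (faults so far: 3)
  step 4: ref 3 -> HIT, frames=[2,4,3] (faults so far: 3)
  step 5: ref 4 -> HIT, frames=[2,4,3] (faults so far: 3)
  step 6: ref 5 -> FAULT, evict 2, frames=[5,4,3] (faults so far: 4)
  step 7: ref 5 -> HIT, frames=[5,4,3] (faults so far: 4)
  step 8: ref 4 -> HIT, frames=[5,4,3] (faults so far: 4)
  step 9: ref 4 -> HIT, frames=[5,4,3] (faults so far: 4)
  step 10: ref 5 -> HIT, frames=[5,4,3] (faults so far: 4)
  step 11: ref 4 -> HIT, frames=[5,4,3] (faults so far: 4)
  step 12: ref 2 -> FAULT, evict 3, frames=[5,4,2] (faults so far: 5)
  step 13: ref 6 -> FAULT, evict 5, frames=[6,4,2] (faults so far: 6)
  step 14: ref 5 -> FAULT, evict 4, frames=[6,5,2] (faults so far: 7)
  step 15: ref 6 -> HIT, frames=[6,5,2] (faults so far: 7)
  LRU total faults: 7
--- Optimal ---
  step 0: ref 2 -> FAULT, frames=[2,-,-] (faults so far: 1)
  step 1: ref 2 -> HIT, frames=[2,-,-] (faults so far: 1)
  step 2: ref 4 -> FAULT, frames=[2,4,-] (faults so far: 2)
  step 3: ref 3 -> FAULT, frames=[2,4,3] (faults so far: 3)
  step 4: ref 3 -> HIT, frames=[2,4,3] (faults so far: 3)
  step 5: ref 4 -> HIT, frames=[2,4,3] (faults so far: 3)
  step 6: ref 5 -> FAULT, evict 3, frames=[2,4,5] (faults so far: 4)
  step 7: ref 5 -> HIT, frames=[2,4,5] (faults so far: 4)
  step 8: ref 4 -> HIT, frames=[2,4,5] (faults so far: 4)
  step 9: ref 4 -> HIT, frames=[2,4,5] (faults so far: 4)
  step 10: ref 5 -> HIT, frames=[2,4,5] (faults so far: 4)
  step 11: ref 4 -> HIT, frames=[2,4,5] (faults so far: 4)
  step 12: ref 2 -> HIT, frames=[2,4,5] (faults so far: 4)
  step 13: ref 6 -> FAULT, evict 2, frames=[6,4,5] (faults so far: 5)
  step 14: ref 5 -> HIT, frames=[6,4,5] (faults so far: 5)
  step 15: ref 6 -> HIT, frames=[6,4,5] (faults so far: 5)
  Optimal total faults: 5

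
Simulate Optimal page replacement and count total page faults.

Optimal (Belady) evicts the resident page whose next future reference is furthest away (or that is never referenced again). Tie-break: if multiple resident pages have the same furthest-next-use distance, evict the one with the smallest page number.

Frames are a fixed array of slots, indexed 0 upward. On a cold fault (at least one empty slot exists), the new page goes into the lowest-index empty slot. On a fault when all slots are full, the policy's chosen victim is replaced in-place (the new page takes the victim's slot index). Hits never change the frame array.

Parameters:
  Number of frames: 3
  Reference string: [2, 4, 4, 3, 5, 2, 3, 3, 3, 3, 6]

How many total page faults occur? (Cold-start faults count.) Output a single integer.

Answer: 5

Derivation:
Step 0: ref 2 → FAULT, frames=[2,-,-]
Step 1: ref 4 → FAULT, frames=[2,4,-]
Step 2: ref 4 → HIT, frames=[2,4,-]
Step 3: ref 3 → FAULT, frames=[2,4,3]
Step 4: ref 5 → FAULT (evict 4), frames=[2,5,3]
Step 5: ref 2 → HIT, frames=[2,5,3]
Step 6: ref 3 → HIT, frames=[2,5,3]
Step 7: ref 3 → HIT, frames=[2,5,3]
Step 8: ref 3 → HIT, frames=[2,5,3]
Step 9: ref 3 → HIT, frames=[2,5,3]
Step 10: ref 6 → FAULT (evict 2), frames=[6,5,3]
Total faults: 5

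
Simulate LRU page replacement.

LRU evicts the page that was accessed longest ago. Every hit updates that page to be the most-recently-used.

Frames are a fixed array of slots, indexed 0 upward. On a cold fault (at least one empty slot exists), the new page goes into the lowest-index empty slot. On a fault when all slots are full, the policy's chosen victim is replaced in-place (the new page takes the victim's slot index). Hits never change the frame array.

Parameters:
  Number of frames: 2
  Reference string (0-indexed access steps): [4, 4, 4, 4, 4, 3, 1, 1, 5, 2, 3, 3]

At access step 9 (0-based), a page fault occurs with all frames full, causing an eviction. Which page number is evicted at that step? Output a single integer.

Answer: 1

Derivation:
Step 0: ref 4 -> FAULT, frames=[4,-]
Step 1: ref 4 -> HIT, frames=[4,-]
Step 2: ref 4 -> HIT, frames=[4,-]
Step 3: ref 4 -> HIT, frames=[4,-]
Step 4: ref 4 -> HIT, frames=[4,-]
Step 5: ref 3 -> FAULT, frames=[4,3]
Step 6: ref 1 -> FAULT, evict 4, frames=[1,3]
Step 7: ref 1 -> HIT, frames=[1,3]
Step 8: ref 5 -> FAULT, evict 3, frames=[1,5]
Step 9: ref 2 -> FAULT, evict 1, frames=[2,5]
At step 9: evicted page 1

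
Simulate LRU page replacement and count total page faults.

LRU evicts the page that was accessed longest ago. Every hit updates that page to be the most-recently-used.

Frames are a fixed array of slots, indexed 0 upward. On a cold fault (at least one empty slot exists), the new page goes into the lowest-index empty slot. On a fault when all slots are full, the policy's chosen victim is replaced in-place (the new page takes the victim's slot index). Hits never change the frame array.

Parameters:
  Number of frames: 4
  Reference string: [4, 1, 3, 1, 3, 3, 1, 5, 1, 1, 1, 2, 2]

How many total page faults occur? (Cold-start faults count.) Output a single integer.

Step 0: ref 4 → FAULT, frames=[4,-,-,-]
Step 1: ref 1 → FAULT, frames=[4,1,-,-]
Step 2: ref 3 → FAULT, frames=[4,1,3,-]
Step 3: ref 1 → HIT, frames=[4,1,3,-]
Step 4: ref 3 → HIT, frames=[4,1,3,-]
Step 5: ref 3 → HIT, frames=[4,1,3,-]
Step 6: ref 1 → HIT, frames=[4,1,3,-]
Step 7: ref 5 → FAULT, frames=[4,1,3,5]
Step 8: ref 1 → HIT, frames=[4,1,3,5]
Step 9: ref 1 → HIT, frames=[4,1,3,5]
Step 10: ref 1 → HIT, frames=[4,1,3,5]
Step 11: ref 2 → FAULT (evict 4), frames=[2,1,3,5]
Step 12: ref 2 → HIT, frames=[2,1,3,5]
Total faults: 5

Answer: 5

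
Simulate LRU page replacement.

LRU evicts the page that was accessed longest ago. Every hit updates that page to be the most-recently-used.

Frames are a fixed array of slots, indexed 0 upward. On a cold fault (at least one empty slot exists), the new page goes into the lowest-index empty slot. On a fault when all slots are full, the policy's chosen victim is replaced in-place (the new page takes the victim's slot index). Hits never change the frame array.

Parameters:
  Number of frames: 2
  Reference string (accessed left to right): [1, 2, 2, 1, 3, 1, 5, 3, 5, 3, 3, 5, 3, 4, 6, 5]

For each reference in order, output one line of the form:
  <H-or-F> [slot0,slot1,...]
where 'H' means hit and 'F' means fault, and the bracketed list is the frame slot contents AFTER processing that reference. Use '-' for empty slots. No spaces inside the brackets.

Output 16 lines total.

F [1,-]
F [1,2]
H [1,2]
H [1,2]
F [1,3]
H [1,3]
F [1,5]
F [3,5]
H [3,5]
H [3,5]
H [3,5]
H [3,5]
H [3,5]
F [3,4]
F [6,4]
F [6,5]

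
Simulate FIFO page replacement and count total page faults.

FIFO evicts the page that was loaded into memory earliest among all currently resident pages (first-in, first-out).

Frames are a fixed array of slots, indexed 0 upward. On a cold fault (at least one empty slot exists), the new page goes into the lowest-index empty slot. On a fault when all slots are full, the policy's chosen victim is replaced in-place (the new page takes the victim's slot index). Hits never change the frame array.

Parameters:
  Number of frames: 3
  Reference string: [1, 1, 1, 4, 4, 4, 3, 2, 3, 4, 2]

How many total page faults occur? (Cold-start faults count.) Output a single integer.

Step 0: ref 1 → FAULT, frames=[1,-,-]
Step 1: ref 1 → HIT, frames=[1,-,-]
Step 2: ref 1 → HIT, frames=[1,-,-]
Step 3: ref 4 → FAULT, frames=[1,4,-]
Step 4: ref 4 → HIT, frames=[1,4,-]
Step 5: ref 4 → HIT, frames=[1,4,-]
Step 6: ref 3 → FAULT, frames=[1,4,3]
Step 7: ref 2 → FAULT (evict 1), frames=[2,4,3]
Step 8: ref 3 → HIT, frames=[2,4,3]
Step 9: ref 4 → HIT, frames=[2,4,3]
Step 10: ref 2 → HIT, frames=[2,4,3]
Total faults: 4

Answer: 4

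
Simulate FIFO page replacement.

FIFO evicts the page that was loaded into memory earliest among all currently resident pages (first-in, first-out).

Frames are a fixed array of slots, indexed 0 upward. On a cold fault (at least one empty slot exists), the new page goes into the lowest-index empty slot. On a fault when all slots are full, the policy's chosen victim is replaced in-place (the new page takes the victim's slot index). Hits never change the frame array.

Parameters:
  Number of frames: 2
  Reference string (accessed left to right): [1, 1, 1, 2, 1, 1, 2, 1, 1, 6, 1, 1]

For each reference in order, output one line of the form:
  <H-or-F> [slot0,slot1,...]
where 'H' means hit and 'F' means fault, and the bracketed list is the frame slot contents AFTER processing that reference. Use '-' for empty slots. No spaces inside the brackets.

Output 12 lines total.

F [1,-]
H [1,-]
H [1,-]
F [1,2]
H [1,2]
H [1,2]
H [1,2]
H [1,2]
H [1,2]
F [6,2]
F [6,1]
H [6,1]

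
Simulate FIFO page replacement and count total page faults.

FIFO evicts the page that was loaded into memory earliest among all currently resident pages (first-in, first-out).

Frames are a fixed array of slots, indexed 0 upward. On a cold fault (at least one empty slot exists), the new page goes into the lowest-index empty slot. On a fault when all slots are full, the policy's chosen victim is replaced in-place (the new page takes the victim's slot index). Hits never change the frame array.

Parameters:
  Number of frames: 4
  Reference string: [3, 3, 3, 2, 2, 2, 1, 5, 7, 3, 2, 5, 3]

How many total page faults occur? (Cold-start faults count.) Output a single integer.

Step 0: ref 3 → FAULT, frames=[3,-,-,-]
Step 1: ref 3 → HIT, frames=[3,-,-,-]
Step 2: ref 3 → HIT, frames=[3,-,-,-]
Step 3: ref 2 → FAULT, frames=[3,2,-,-]
Step 4: ref 2 → HIT, frames=[3,2,-,-]
Step 5: ref 2 → HIT, frames=[3,2,-,-]
Step 6: ref 1 → FAULT, frames=[3,2,1,-]
Step 7: ref 5 → FAULT, frames=[3,2,1,5]
Step 8: ref 7 → FAULT (evict 3), frames=[7,2,1,5]
Step 9: ref 3 → FAULT (evict 2), frames=[7,3,1,5]
Step 10: ref 2 → FAULT (evict 1), frames=[7,3,2,5]
Step 11: ref 5 → HIT, frames=[7,3,2,5]
Step 12: ref 3 → HIT, frames=[7,3,2,5]
Total faults: 7

Answer: 7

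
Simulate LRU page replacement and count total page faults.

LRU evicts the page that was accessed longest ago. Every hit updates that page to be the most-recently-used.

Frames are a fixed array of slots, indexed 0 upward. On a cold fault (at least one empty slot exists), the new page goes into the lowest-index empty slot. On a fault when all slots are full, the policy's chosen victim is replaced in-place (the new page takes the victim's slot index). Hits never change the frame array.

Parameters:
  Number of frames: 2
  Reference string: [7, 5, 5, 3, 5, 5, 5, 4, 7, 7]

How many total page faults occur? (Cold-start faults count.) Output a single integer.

Step 0: ref 7 → FAULT, frames=[7,-]
Step 1: ref 5 → FAULT, frames=[7,5]
Step 2: ref 5 → HIT, frames=[7,5]
Step 3: ref 3 → FAULT (evict 7), frames=[3,5]
Step 4: ref 5 → HIT, frames=[3,5]
Step 5: ref 5 → HIT, frames=[3,5]
Step 6: ref 5 → HIT, frames=[3,5]
Step 7: ref 4 → FAULT (evict 3), frames=[4,5]
Step 8: ref 7 → FAULT (evict 5), frames=[4,7]
Step 9: ref 7 → HIT, frames=[4,7]
Total faults: 5

Answer: 5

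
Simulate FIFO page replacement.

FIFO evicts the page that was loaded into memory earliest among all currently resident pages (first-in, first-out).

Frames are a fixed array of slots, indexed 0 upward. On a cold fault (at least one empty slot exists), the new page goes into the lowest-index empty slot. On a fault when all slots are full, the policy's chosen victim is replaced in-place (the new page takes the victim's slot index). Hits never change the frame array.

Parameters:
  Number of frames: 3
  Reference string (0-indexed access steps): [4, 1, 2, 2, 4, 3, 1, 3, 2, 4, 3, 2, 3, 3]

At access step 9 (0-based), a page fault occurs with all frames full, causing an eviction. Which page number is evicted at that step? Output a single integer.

Step 0: ref 4 -> FAULT, frames=[4,-,-]
Step 1: ref 1 -> FAULT, frames=[4,1,-]
Step 2: ref 2 -> FAULT, frames=[4,1,2]
Step 3: ref 2 -> HIT, frames=[4,1,2]
Step 4: ref 4 -> HIT, frames=[4,1,2]
Step 5: ref 3 -> FAULT, evict 4, frames=[3,1,2]
Step 6: ref 1 -> HIT, frames=[3,1,2]
Step 7: ref 3 -> HIT, frames=[3,1,2]
Step 8: ref 2 -> HIT, frames=[3,1,2]
Step 9: ref 4 -> FAULT, evict 1, frames=[3,4,2]
At step 9: evicted page 1

Answer: 1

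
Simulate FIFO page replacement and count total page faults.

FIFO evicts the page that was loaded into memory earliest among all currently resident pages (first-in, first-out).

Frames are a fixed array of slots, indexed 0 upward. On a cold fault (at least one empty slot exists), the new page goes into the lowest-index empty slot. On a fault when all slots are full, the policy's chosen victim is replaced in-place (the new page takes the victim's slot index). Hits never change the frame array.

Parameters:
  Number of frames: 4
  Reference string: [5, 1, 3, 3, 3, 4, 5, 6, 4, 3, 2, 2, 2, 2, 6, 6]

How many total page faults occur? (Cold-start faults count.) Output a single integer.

Answer: 6

Derivation:
Step 0: ref 5 → FAULT, frames=[5,-,-,-]
Step 1: ref 1 → FAULT, frames=[5,1,-,-]
Step 2: ref 3 → FAULT, frames=[5,1,3,-]
Step 3: ref 3 → HIT, frames=[5,1,3,-]
Step 4: ref 3 → HIT, frames=[5,1,3,-]
Step 5: ref 4 → FAULT, frames=[5,1,3,4]
Step 6: ref 5 → HIT, frames=[5,1,3,4]
Step 7: ref 6 → FAULT (evict 5), frames=[6,1,3,4]
Step 8: ref 4 → HIT, frames=[6,1,3,4]
Step 9: ref 3 → HIT, frames=[6,1,3,4]
Step 10: ref 2 → FAULT (evict 1), frames=[6,2,3,4]
Step 11: ref 2 → HIT, frames=[6,2,3,4]
Step 12: ref 2 → HIT, frames=[6,2,3,4]
Step 13: ref 2 → HIT, frames=[6,2,3,4]
Step 14: ref 6 → HIT, frames=[6,2,3,4]
Step 15: ref 6 → HIT, frames=[6,2,3,4]
Total faults: 6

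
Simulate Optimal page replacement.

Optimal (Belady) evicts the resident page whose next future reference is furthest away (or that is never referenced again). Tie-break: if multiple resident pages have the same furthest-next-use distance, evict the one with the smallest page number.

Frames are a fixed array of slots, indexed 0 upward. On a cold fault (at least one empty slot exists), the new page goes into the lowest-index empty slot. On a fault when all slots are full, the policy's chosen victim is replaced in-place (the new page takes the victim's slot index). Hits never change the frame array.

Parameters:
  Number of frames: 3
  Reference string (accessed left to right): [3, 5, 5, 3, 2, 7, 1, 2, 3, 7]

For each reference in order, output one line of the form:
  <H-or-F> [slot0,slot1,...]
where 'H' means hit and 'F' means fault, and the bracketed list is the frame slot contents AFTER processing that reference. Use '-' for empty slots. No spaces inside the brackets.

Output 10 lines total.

F [3,-,-]
F [3,5,-]
H [3,5,-]
H [3,5,-]
F [3,5,2]
F [3,7,2]
F [3,1,2]
H [3,1,2]
H [3,1,2]
F [3,7,2]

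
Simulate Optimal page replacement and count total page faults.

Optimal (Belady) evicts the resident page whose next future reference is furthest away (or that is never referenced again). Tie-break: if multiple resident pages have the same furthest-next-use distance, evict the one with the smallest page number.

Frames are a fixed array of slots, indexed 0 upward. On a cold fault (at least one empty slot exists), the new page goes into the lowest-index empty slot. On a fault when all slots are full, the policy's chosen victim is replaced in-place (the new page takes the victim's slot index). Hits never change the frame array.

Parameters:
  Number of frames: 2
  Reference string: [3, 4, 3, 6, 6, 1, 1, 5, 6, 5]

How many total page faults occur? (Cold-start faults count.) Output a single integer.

Answer: 5

Derivation:
Step 0: ref 3 → FAULT, frames=[3,-]
Step 1: ref 4 → FAULT, frames=[3,4]
Step 2: ref 3 → HIT, frames=[3,4]
Step 3: ref 6 → FAULT (evict 3), frames=[6,4]
Step 4: ref 6 → HIT, frames=[6,4]
Step 5: ref 1 → FAULT (evict 4), frames=[6,1]
Step 6: ref 1 → HIT, frames=[6,1]
Step 7: ref 5 → FAULT (evict 1), frames=[6,5]
Step 8: ref 6 → HIT, frames=[6,5]
Step 9: ref 5 → HIT, frames=[6,5]
Total faults: 5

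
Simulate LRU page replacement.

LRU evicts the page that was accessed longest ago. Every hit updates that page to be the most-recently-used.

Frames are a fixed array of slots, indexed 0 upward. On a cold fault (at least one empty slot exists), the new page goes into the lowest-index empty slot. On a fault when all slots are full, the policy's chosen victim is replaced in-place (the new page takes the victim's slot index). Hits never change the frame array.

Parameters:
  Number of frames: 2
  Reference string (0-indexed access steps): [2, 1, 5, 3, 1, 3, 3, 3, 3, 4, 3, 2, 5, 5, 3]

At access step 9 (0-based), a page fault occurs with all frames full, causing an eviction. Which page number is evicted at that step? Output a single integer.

Step 0: ref 2 -> FAULT, frames=[2,-]
Step 1: ref 1 -> FAULT, frames=[2,1]
Step 2: ref 5 -> FAULT, evict 2, frames=[5,1]
Step 3: ref 3 -> FAULT, evict 1, frames=[5,3]
Step 4: ref 1 -> FAULT, evict 5, frames=[1,3]
Step 5: ref 3 -> HIT, frames=[1,3]
Step 6: ref 3 -> HIT, frames=[1,3]
Step 7: ref 3 -> HIT, frames=[1,3]
Step 8: ref 3 -> HIT, frames=[1,3]
Step 9: ref 4 -> FAULT, evict 1, frames=[4,3]
At step 9: evicted page 1

Answer: 1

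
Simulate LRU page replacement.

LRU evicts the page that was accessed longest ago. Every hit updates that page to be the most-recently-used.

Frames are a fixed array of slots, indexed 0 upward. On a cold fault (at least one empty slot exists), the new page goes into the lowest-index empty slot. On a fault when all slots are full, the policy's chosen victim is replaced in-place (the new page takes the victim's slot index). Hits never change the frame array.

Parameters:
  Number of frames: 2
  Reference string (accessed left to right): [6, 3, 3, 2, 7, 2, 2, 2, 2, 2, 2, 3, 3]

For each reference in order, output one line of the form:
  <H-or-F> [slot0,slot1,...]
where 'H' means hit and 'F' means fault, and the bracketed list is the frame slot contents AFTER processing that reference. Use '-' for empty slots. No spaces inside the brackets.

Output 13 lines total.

F [6,-]
F [6,3]
H [6,3]
F [2,3]
F [2,7]
H [2,7]
H [2,7]
H [2,7]
H [2,7]
H [2,7]
H [2,7]
F [2,3]
H [2,3]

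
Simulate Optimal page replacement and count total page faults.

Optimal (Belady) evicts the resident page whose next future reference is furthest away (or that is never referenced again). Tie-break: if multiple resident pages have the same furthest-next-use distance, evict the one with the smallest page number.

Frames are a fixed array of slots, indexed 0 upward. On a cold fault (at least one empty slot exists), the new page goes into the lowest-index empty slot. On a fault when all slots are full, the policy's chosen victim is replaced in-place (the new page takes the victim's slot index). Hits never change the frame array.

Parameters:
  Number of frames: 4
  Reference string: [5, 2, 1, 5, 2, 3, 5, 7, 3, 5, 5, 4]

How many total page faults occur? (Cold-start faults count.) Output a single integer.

Step 0: ref 5 → FAULT, frames=[5,-,-,-]
Step 1: ref 2 → FAULT, frames=[5,2,-,-]
Step 2: ref 1 → FAULT, frames=[5,2,1,-]
Step 3: ref 5 → HIT, frames=[5,2,1,-]
Step 4: ref 2 → HIT, frames=[5,2,1,-]
Step 5: ref 3 → FAULT, frames=[5,2,1,3]
Step 6: ref 5 → HIT, frames=[5,2,1,3]
Step 7: ref 7 → FAULT (evict 1), frames=[5,2,7,3]
Step 8: ref 3 → HIT, frames=[5,2,7,3]
Step 9: ref 5 → HIT, frames=[5,2,7,3]
Step 10: ref 5 → HIT, frames=[5,2,7,3]
Step 11: ref 4 → FAULT (evict 2), frames=[5,4,7,3]
Total faults: 6

Answer: 6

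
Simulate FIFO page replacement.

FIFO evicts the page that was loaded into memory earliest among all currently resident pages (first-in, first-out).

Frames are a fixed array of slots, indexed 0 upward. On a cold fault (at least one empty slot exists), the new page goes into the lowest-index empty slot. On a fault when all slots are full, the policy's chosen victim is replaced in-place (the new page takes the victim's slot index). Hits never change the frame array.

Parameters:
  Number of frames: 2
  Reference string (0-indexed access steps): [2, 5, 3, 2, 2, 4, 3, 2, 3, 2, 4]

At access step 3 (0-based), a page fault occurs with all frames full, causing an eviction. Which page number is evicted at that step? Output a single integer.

Answer: 5

Derivation:
Step 0: ref 2 -> FAULT, frames=[2,-]
Step 1: ref 5 -> FAULT, frames=[2,5]
Step 2: ref 3 -> FAULT, evict 2, frames=[3,5]
Step 3: ref 2 -> FAULT, evict 5, frames=[3,2]
At step 3: evicted page 5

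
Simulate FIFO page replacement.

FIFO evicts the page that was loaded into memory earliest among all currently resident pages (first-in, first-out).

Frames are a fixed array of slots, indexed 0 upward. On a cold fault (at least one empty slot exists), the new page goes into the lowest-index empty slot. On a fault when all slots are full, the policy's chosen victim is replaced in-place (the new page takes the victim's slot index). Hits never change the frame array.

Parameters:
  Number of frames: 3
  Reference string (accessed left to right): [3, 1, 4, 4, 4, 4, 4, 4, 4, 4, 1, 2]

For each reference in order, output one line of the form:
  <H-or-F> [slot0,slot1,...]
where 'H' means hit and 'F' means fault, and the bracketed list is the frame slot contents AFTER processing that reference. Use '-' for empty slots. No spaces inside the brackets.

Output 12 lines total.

F [3,-,-]
F [3,1,-]
F [3,1,4]
H [3,1,4]
H [3,1,4]
H [3,1,4]
H [3,1,4]
H [3,1,4]
H [3,1,4]
H [3,1,4]
H [3,1,4]
F [2,1,4]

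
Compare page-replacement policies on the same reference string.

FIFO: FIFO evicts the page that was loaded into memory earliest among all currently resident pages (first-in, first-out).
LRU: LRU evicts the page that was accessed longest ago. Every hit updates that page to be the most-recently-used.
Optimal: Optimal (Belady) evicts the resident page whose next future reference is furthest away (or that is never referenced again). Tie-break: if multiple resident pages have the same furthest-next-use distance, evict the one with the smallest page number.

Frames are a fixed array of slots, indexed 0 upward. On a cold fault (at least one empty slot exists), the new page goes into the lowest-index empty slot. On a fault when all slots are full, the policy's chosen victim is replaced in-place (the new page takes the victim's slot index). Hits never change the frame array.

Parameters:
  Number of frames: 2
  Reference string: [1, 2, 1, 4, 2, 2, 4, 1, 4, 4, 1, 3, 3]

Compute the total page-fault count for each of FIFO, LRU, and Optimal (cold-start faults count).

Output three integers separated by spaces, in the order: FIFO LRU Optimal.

Answer: 5 6 5

Derivation:
--- FIFO ---
  step 0: ref 1 -> FAULT, frames=[1,-] (faults so far: 1)
  step 1: ref 2 -> FAULT, frames=[1,2] (faults so far: 2)
  step 2: ref 1 -> HIT, frames=[1,2] (faults so far: 2)
  step 3: ref 4 -> FAULT, evict 1, frames=[4,2] (faults so far: 3)
  step 4: ref 2 -> HIT, frames=[4,2] (faults so far: 3)
  step 5: ref 2 -> HIT, frames=[4,2] (faults so far: 3)
  step 6: ref 4 -> HIT, frames=[4,2] (faults so far: 3)
  step 7: ref 1 -> FAULT, evict 2, frames=[4,1] (faults so far: 4)
  step 8: ref 4 -> HIT, frames=[4,1] (faults so far: 4)
  step 9: ref 4 -> HIT, frames=[4,1] (faults so far: 4)
  step 10: ref 1 -> HIT, frames=[4,1] (faults so far: 4)
  step 11: ref 3 -> FAULT, evict 4, frames=[3,1] (faults so far: 5)
  step 12: ref 3 -> HIT, frames=[3,1] (faults so far: 5)
  FIFO total faults: 5
--- LRU ---
  step 0: ref 1 -> FAULT, frames=[1,-] (faults so far: 1)
  step 1: ref 2 -> FAULT, frames=[1,2] (faults so far: 2)
  step 2: ref 1 -> HIT, frames=[1,2] (faults so far: 2)
  step 3: ref 4 -> FAULT, evict 2, frames=[1,4] (faults so far: 3)
  step 4: ref 2 -> FAULT, evict 1, frames=[2,4] (faults so far: 4)
  step 5: ref 2 -> HIT, frames=[2,4] (faults so far: 4)
  step 6: ref 4 -> HIT, frames=[2,4] (faults so far: 4)
  step 7: ref 1 -> FAULT, evict 2, frames=[1,4] (faults so far: 5)
  step 8: ref 4 -> HIT, frames=[1,4] (faults so far: 5)
  step 9: ref 4 -> HIT, frames=[1,4] (faults so far: 5)
  step 10: ref 1 -> HIT, frames=[1,4] (faults so far: 5)
  step 11: ref 3 -> FAULT, evict 4, frames=[1,3] (faults so far: 6)
  step 12: ref 3 -> HIT, frames=[1,3] (faults so far: 6)
  LRU total faults: 6
--- Optimal ---
  step 0: ref 1 -> FAULT, frames=[1,-] (faults so far: 1)
  step 1: ref 2 -> FAULT, frames=[1,2] (faults so far: 2)
  step 2: ref 1 -> HIT, frames=[1,2] (faults so far: 2)
  step 3: ref 4 -> FAULT, evict 1, frames=[4,2] (faults so far: 3)
  step 4: ref 2 -> HIT, frames=[4,2] (faults so far: 3)
  step 5: ref 2 -> HIT, frames=[4,2] (faults so far: 3)
  step 6: ref 4 -> HIT, frames=[4,2] (faults so far: 3)
  step 7: ref 1 -> FAULT, evict 2, frames=[4,1] (faults so far: 4)
  step 8: ref 4 -> HIT, frames=[4,1] (faults so far: 4)
  step 9: ref 4 -> HIT, frames=[4,1] (faults so far: 4)
  step 10: ref 1 -> HIT, frames=[4,1] (faults so far: 4)
  step 11: ref 3 -> FAULT, evict 1, frames=[4,3] (faults so far: 5)
  step 12: ref 3 -> HIT, frames=[4,3] (faults so far: 5)
  Optimal total faults: 5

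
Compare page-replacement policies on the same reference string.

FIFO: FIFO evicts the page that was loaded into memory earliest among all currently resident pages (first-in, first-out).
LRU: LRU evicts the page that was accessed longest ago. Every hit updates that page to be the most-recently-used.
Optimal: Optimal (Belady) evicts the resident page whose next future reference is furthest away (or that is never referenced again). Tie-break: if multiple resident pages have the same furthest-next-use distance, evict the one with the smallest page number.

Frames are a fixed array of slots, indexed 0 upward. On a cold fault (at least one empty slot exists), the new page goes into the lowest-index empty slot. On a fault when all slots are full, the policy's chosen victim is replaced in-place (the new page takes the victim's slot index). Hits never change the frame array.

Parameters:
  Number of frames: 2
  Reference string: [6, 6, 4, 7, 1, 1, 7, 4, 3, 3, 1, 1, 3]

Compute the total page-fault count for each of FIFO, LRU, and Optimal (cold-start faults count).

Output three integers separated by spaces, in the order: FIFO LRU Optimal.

--- FIFO ---
  step 0: ref 6 -> FAULT, frames=[6,-] (faults so far: 1)
  step 1: ref 6 -> HIT, frames=[6,-] (faults so far: 1)
  step 2: ref 4 -> FAULT, frames=[6,4] (faults so far: 2)
  step 3: ref 7 -> FAULT, evict 6, frames=[7,4] (faults so far: 3)
  step 4: ref 1 -> FAULT, evict 4, frames=[7,1] (faults so far: 4)
  step 5: ref 1 -> HIT, frames=[7,1] (faults so far: 4)
  step 6: ref 7 -> HIT, frames=[7,1] (faults so far: 4)
  step 7: ref 4 -> FAULT, evict 7, frames=[4,1] (faults so far: 5)
  step 8: ref 3 -> FAULT, evict 1, frames=[4,3] (faults so far: 6)
  step 9: ref 3 -> HIT, frames=[4,3] (faults so far: 6)
  step 10: ref 1 -> FAULT, evict 4, frames=[1,3] (faults so far: 7)
  step 11: ref 1 -> HIT, frames=[1,3] (faults so far: 7)
  step 12: ref 3 -> HIT, frames=[1,3] (faults so far: 7)
  FIFO total faults: 7
--- LRU ---
  step 0: ref 6 -> FAULT, frames=[6,-] (faults so far: 1)
  step 1: ref 6 -> HIT, frames=[6,-] (faults so far: 1)
  step 2: ref 4 -> FAULT, frames=[6,4] (faults so far: 2)
  step 3: ref 7 -> FAULT, evict 6, frames=[7,4] (faults so far: 3)
  step 4: ref 1 -> FAULT, evict 4, frames=[7,1] (faults so far: 4)
  step 5: ref 1 -> HIT, frames=[7,1] (faults so far: 4)
  step 6: ref 7 -> HIT, frames=[7,1] (faults so far: 4)
  step 7: ref 4 -> FAULT, evict 1, frames=[7,4] (faults so far: 5)
  step 8: ref 3 -> FAULT, evict 7, frames=[3,4] (faults so far: 6)
  step 9: ref 3 -> HIT, frames=[3,4] (faults so far: 6)
  step 10: ref 1 -> FAULT, evict 4, frames=[3,1] (faults so far: 7)
  step 11: ref 1 -> HIT, frames=[3,1] (faults so far: 7)
  step 12: ref 3 -> HIT, frames=[3,1] (faults so far: 7)
  LRU total faults: 7
--- Optimal ---
  step 0: ref 6 -> FAULT, frames=[6,-] (faults so far: 1)
  step 1: ref 6 -> HIT, frames=[6,-] (faults so far: 1)
  step 2: ref 4 -> FAULT, frames=[6,4] (faults so far: 2)
  step 3: ref 7 -> FAULT, evict 6, frames=[7,4] (faults so far: 3)
  step 4: ref 1 -> FAULT, evict 4, frames=[7,1] (faults so far: 4)
  step 5: ref 1 -> HIT, frames=[7,1] (faults so far: 4)
  step 6: ref 7 -> HIT, frames=[7,1] (faults so far: 4)
  step 7: ref 4 -> FAULT, evict 7, frames=[4,1] (faults so far: 5)
  step 8: ref 3 -> FAULT, evict 4, frames=[3,1] (faults so far: 6)
  step 9: ref 3 -> HIT, frames=[3,1] (faults so far: 6)
  step 10: ref 1 -> HIT, frames=[3,1] (faults so far: 6)
  step 11: ref 1 -> HIT, frames=[3,1] (faults so far: 6)
  step 12: ref 3 -> HIT, frames=[3,1] (faults so far: 6)
  Optimal total faults: 6

Answer: 7 7 6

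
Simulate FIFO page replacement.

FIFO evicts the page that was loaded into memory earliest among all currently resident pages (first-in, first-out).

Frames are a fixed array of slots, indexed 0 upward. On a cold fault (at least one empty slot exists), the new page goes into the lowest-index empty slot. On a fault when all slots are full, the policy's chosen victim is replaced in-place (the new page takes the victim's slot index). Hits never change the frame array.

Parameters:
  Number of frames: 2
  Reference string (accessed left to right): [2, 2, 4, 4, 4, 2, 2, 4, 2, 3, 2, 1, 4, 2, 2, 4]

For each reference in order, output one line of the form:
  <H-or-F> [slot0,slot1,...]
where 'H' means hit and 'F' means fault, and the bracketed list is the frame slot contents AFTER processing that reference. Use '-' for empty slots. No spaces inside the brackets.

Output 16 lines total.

F [2,-]
H [2,-]
F [2,4]
H [2,4]
H [2,4]
H [2,4]
H [2,4]
H [2,4]
H [2,4]
F [3,4]
F [3,2]
F [1,2]
F [1,4]
F [2,4]
H [2,4]
H [2,4]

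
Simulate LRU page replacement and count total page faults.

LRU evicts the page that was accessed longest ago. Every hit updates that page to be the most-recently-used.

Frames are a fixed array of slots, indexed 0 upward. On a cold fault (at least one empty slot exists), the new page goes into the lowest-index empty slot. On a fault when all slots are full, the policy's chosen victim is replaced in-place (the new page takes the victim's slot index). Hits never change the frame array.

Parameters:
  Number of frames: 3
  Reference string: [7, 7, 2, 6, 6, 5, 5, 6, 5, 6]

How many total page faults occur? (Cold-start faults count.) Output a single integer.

Step 0: ref 7 → FAULT, frames=[7,-,-]
Step 1: ref 7 → HIT, frames=[7,-,-]
Step 2: ref 2 → FAULT, frames=[7,2,-]
Step 3: ref 6 → FAULT, frames=[7,2,6]
Step 4: ref 6 → HIT, frames=[7,2,6]
Step 5: ref 5 → FAULT (evict 7), frames=[5,2,6]
Step 6: ref 5 → HIT, frames=[5,2,6]
Step 7: ref 6 → HIT, frames=[5,2,6]
Step 8: ref 5 → HIT, frames=[5,2,6]
Step 9: ref 6 → HIT, frames=[5,2,6]
Total faults: 4

Answer: 4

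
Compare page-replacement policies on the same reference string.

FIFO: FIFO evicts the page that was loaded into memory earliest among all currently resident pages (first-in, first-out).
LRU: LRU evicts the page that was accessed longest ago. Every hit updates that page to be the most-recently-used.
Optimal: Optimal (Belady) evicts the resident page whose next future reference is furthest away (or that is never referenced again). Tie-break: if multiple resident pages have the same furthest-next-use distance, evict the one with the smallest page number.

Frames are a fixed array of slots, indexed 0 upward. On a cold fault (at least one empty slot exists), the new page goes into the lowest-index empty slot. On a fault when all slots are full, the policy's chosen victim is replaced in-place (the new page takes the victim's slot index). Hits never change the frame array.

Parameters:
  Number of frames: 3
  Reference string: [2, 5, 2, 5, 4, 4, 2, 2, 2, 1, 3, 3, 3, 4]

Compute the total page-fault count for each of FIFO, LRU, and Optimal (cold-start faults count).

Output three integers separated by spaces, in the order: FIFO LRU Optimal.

Answer: 5 6 5

Derivation:
--- FIFO ---
  step 0: ref 2 -> FAULT, frames=[2,-,-] (faults so far: 1)
  step 1: ref 5 -> FAULT, frames=[2,5,-] (faults so far: 2)
  step 2: ref 2 -> HIT, frames=[2,5,-] (faults so far: 2)
  step 3: ref 5 -> HIT, frames=[2,5,-] (faults so far: 2)
  step 4: ref 4 -> FAULT, frames=[2,5,4] (faults so far: 3)
  step 5: ref 4 -> HIT, frames=[2,5,4] (faults so far: 3)
  step 6: ref 2 -> HIT, frames=[2,5,4] (faults so far: 3)
  step 7: ref 2 -> HIT, frames=[2,5,4] (faults so far: 3)
  step 8: ref 2 -> HIT, frames=[2,5,4] (faults so far: 3)
  step 9: ref 1 -> FAULT, evict 2, frames=[1,5,4] (faults so far: 4)
  step 10: ref 3 -> FAULT, evict 5, frames=[1,3,4] (faults so far: 5)
  step 11: ref 3 -> HIT, frames=[1,3,4] (faults so far: 5)
  step 12: ref 3 -> HIT, frames=[1,3,4] (faults so far: 5)
  step 13: ref 4 -> HIT, frames=[1,3,4] (faults so far: 5)
  FIFO total faults: 5
--- LRU ---
  step 0: ref 2 -> FAULT, frames=[2,-,-] (faults so far: 1)
  step 1: ref 5 -> FAULT, frames=[2,5,-] (faults so far: 2)
  step 2: ref 2 -> HIT, frames=[2,5,-] (faults so far: 2)
  step 3: ref 5 -> HIT, frames=[2,5,-] (faults so far: 2)
  step 4: ref 4 -> FAULT, frames=[2,5,4] (faults so far: 3)
  step 5: ref 4 -> HIT, frames=[2,5,4] (faults so far: 3)
  step 6: ref 2 -> HIT, frames=[2,5,4] (faults so far: 3)
  step 7: ref 2 -> HIT, frames=[2,5,4] (faults so far: 3)
  step 8: ref 2 -> HIT, frames=[2,5,4] (faults so far: 3)
  step 9: ref 1 -> FAULT, evict 5, frames=[2,1,4] (faults so far: 4)
  step 10: ref 3 -> FAULT, evict 4, frames=[2,1,3] (faults so far: 5)
  step 11: ref 3 -> HIT, frames=[2,1,3] (faults so far: 5)
  step 12: ref 3 -> HIT, frames=[2,1,3] (faults so far: 5)
  step 13: ref 4 -> FAULT, evict 2, frames=[4,1,3] (faults so far: 6)
  LRU total faults: 6
--- Optimal ---
  step 0: ref 2 -> FAULT, frames=[2,-,-] (faults so far: 1)
  step 1: ref 5 -> FAULT, frames=[2,5,-] (faults so far: 2)
  step 2: ref 2 -> HIT, frames=[2,5,-] (faults so far: 2)
  step 3: ref 5 -> HIT, frames=[2,5,-] (faults so far: 2)
  step 4: ref 4 -> FAULT, frames=[2,5,4] (faults so far: 3)
  step 5: ref 4 -> HIT, frames=[2,5,4] (faults so far: 3)
  step 6: ref 2 -> HIT, frames=[2,5,4] (faults so far: 3)
  step 7: ref 2 -> HIT, frames=[2,5,4] (faults so far: 3)
  step 8: ref 2 -> HIT, frames=[2,5,4] (faults so far: 3)
  step 9: ref 1 -> FAULT, evict 2, frames=[1,5,4] (faults so far: 4)
  step 10: ref 3 -> FAULT, evict 1, frames=[3,5,4] (faults so far: 5)
  step 11: ref 3 -> HIT, frames=[3,5,4] (faults so far: 5)
  step 12: ref 3 -> HIT, frames=[3,5,4] (faults so far: 5)
  step 13: ref 4 -> HIT, frames=[3,5,4] (faults so far: 5)
  Optimal total faults: 5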